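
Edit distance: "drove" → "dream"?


Word 1: "drove" (length 5)
Word 2: "dream" (length 5)
One optimal edit sequence (insert/delete/substitute each cost 1):
  1. keep 'd'
  2. keep 'r'
  3. substitute 'o' -> 'e'  (+1)
  4. substitute 'v' -> 'a'  (+1)
  5. substitute 'e' -> 'm'  (+1)
Total edit operations: 3
Edit distance = 3


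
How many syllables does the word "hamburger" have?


Word: "hamburger"
Syllable breakdown: ham | bur | ger
Counting: 3 parts
= 3 syllables


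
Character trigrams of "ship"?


Word: "ship" (length 4)
Number of trigrams = 4 - 3 + 1 = 2
  Position 0: "shi"
  Position 1: "hip"
Trigrams = "shi", "hip"


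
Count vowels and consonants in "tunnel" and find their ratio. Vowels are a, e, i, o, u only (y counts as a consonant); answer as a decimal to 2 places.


Word: "tunnel"
Vowels (a,e,i,o,u): 2
Consonants: 4
Ratio = 2/4
= 0.50


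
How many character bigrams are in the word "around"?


Word: "around" (length 6)
Number of 2-grams = length - 2 + 1 = 6 - 2 + 1
= 5


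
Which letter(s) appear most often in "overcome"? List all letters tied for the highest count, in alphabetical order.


Word: "overcome"
Letter counts:
  'c': 1
  'e': 2
  'm': 1
  'o': 2
  'r': 1
  'v': 1
Maximum count = 2
Most frequent = 'e', 'o' (2 times each)


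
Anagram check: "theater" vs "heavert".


Word 1: "theater" → sorted: aeehrtt
Word 2: "heavert" → sorted: aeehrtv
Same letters? aeehrtt != aeehrtv
Anagram = No


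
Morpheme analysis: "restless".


Word: "restless"
Morphemes: rest | -less
Each morpheme carries meaning
= 2 morphemes


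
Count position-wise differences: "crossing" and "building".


Comparing character by character (same length = 8):
  Pos 0: 'c' vs 'b' !=
  Pos 1: 'r' vs 'u' !=
  Pos 2: 'o' vs 'i' !=
  Pos 3: 's' vs 'l' !=
  Pos 4: 's' vs 'd' !=
  Pos 5: 'i' vs 'i' =
  Pos 6: 'n' vs 'n' =
  Pos 7: 'g' vs 'g' =
Hamming distance = 5


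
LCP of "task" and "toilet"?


Word 1: "task"
Word 2: "toilet"
Comparing from start:
  Pos 0: 't' == 't'
  Pos 1: 'a' != 'o' (stop)
LCP = "t" (length 1)


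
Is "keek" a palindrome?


Word: "keek"
Reversed: "keek"
Forward == Backward? keek == keek
Palindrome = Yes


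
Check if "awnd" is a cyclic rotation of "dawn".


Word: "dawn", Candidate: "awnd"
Method: check if candidate is substring of word+word
"dawndawn" contains "awnd"? Yes
Is rotation = Yes


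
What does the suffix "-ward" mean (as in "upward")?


Suffix: -ward
As in: upward -> up + -ward
Meaning = in the direction of


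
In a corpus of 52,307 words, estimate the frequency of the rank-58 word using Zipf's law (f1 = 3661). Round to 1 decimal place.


Zipf's law: f(r) = f(1) / r
f(1) = 3661
f(58) = 3661 / 58
= 63.1 occurrences


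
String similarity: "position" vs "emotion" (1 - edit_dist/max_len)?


Word 1: "position" (length 8)
Word 2: "emotion" (length 7)
One optimal edit sequence:
  1. delete 'p'  (+1)
  2. substitute 'o' -> 'e'  (+1)
  3. substitute 's' -> 'm'  (+1)
  4. substitute 'i' -> 'o'  (+1)
  5. keep 't'
  6. keep 'i'
  7. keep 'o'
  8. keep 'n'
Edit distance = 4
Max length = max(8, 7) = 8
Similarity = 1 - 4/8
= 0.5000


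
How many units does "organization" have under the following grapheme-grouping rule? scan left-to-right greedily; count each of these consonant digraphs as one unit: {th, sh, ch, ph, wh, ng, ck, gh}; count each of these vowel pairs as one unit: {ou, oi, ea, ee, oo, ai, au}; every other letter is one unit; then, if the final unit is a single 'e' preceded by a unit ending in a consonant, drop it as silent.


Word: "organization" (12 letters)
Left-to-right scan:
  [1] 'o' (letter)
  [2] 'r' (letter)
  [3] 'g' (letter)
  [4] 'a' (letter)
  [5] 'n' (letter)
  [6] 'i' (letter)
  [7] 'z' (letter)
  [8] 'a' (letter)
  [9] 't' (letter)
  [10] 'i' (letter)
  [11] 'o' (letter)
  [12] 'n' (letter)
Units from scan: 12
Sound units = 12 units


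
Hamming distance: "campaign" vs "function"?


Comparing character by character (same length = 8):
  Pos 0: 'c' vs 'f' !=
  Pos 1: 'a' vs 'u' !=
  Pos 2: 'm' vs 'n' !=
  Pos 3: 'p' vs 'c' !=
  Pos 4: 'a' vs 't' !=
  Pos 5: 'i' vs 'i' =
  Pos 6: 'g' vs 'o' !=
  Pos 7: 'n' vs 'n' =
Hamming distance = 6


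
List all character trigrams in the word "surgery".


Word: "surgery" (length 7)
Number of trigrams = 7 - 3 + 1 = 5
  Position 0: "sur"
  Position 1: "urg"
  Position 2: "rge"
  Position 3: "ger"
  Position 4: "ery"
Trigrams = "sur", "urg", "rge", "ger", "ery"


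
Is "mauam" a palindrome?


Word: "mauam"
Reversed: "mauam"
Forward == Backward? mauam == mauam
Palindrome = Yes


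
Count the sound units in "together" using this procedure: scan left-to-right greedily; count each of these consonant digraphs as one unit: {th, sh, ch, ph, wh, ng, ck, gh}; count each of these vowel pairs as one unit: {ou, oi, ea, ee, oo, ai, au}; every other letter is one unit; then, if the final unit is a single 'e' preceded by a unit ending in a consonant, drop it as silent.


Word: "together" (8 letters)
Left-to-right scan:
  (1) 't' (letter)
  (2) 'o' (letter)
  (3) 'g' (letter)
  (4) 'e' (letter)
  (5) 'th' (digraph)
  (6) 'e' (letter)
  (7) 'r' (letter)
Units from scan: 7
Sound units = 7 units


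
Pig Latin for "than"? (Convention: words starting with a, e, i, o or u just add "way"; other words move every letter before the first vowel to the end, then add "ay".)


Word: "than"
Starts with consonant(s) → move to end, add 'ay'
Consonant cluster: "th"
Pig Latin = "anthay"


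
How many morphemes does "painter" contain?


Word: "painter"
Morphemes: paint + -er
Each morpheme carries meaning
= 2 morphemes


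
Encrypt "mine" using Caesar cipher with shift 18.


Word: "mine"
Shift: 18
Each letter → (letter + shift) mod 26:
  'm' (12) + 18 = 4 → 'e'
  'i' (8) + 18 = 0 → 'a'
  'n' (13) + 18 = 5 → 'f'
  'e' (4) + 18 = 22 → 'w'
Result = "eafw"


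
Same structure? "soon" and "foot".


Pattern of "soon": [0, 1, 1, 2]
Pattern of "foot": [0, 1, 1, 2]
Patterns match
Same pattern = Yes


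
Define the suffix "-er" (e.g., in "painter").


Suffix: -er
Example: painter (paint + -er)
Meaning = one who / more


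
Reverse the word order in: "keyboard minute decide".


Original: "keyboard minute decide"
Words (1..n): keyboard | minute | decide
Reversed (n..1): decide | minute | keyboard
Result = "decide minute keyboard"


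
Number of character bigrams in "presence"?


Word: "presence" (length 8)
Number of 2-grams = length - 2 + 1 = 8 - 2 + 1
= 7


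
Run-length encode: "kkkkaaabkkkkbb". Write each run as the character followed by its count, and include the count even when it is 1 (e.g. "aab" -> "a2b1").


String: "kkkkaaabkkkkbb"
Scanning for consecutive runs:
  'k' x 4
  'a' x 3
  'b' x 1
  'k' x 4
  'b' x 2
RLE = "k4a3b1k4b2"


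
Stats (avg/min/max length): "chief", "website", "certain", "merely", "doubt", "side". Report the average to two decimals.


Lengths: "chief"=5, "website"=7, "certain"=7, "merely"=6, "doubt"=5, "side"=4
Sum = 34, Count = 6
Average = 34/6 = 5.67
= avg=5.67, min=4, max=7


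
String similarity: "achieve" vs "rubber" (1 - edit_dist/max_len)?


Word 1: "achieve" (length 7)
Word 2: "rubber" (length 6)
One optimal edit sequence:
  1. substitute 'a' -> 'r'  (+1)
  2. substitute 'c' -> 'u'  (+1)
  3. substitute 'h' -> 'b'  (+1)
  4. substitute 'i' -> 'b'  (+1)
  5. keep 'e'
  6. delete 'v'  (+1)
  7. substitute 'e' -> 'r'  (+1)
Edit distance = 6
Max length = max(7, 6) = 7
Similarity = 1 - 6/7
= 0.1429


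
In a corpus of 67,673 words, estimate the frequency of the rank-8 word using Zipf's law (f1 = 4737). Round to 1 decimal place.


Zipf's law: f(r) = f(1) / r
f(1) = 4737
f(8) = 4737 / 8
= 592.1 occurrences


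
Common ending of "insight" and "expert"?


Word 1: "insight"
Word 2: "expert"
Comparing from end:
  Pos -1: 't' == 't'
  Pos -2: 'h' != 'r' (stop)
LCS = "t" (length 1)


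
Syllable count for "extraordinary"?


Word: "extraordinary"
Syllable breakdown: ex · traor · di · nar · y
Counting: 5 parts
= 5 syllables


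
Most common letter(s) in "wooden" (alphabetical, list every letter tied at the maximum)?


Word: "wooden"
Letter counts:
  'd': 1
  'e': 1
  'n': 1
  'o': 2
  'w': 1
Maximum count = 2
Most frequent = 'o' (2 times each)


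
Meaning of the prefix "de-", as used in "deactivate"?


Prefix: de-
As in: deactivate -> de- + activate
Meaning = remove / reverse


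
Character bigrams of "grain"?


Word: "grain" (length 5)
Number of bigrams = 5 - 2 + 1 = 4
  Position 0: "gr"
  Position 1: "ra"
  Position 2: "ai"
  Position 3: "in"
Bigrams = "gr", "ra", "ai", "in"


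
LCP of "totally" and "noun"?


Word 1: "totally"
Word 2: "noun"
Comparing from start:
  Pos 0: 't' != 'n' (stop)
LCP = "" (length 0)


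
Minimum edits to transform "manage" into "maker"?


Word 1: "manage" (length 6)
Word 2: "maker" (length 5)
One optimal edit sequence (insert/delete/substitute each cost 1):
  1. keep 'm'
  2. keep 'a'
  3. delete 'n'  (+1)
  4. substitute 'a' -> 'k'  (+1)
  5. substitute 'g' -> 'e'  (+1)
  6. substitute 'e' -> 'r'  (+1)
Total edit operations: 4
Edit distance = 4


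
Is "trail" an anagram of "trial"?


Word 1: "trial" → sorted: ailrt
Word 2: "trail" → sorted: ailrt
Same letters? ailrt == ailrt
Anagram = Yes


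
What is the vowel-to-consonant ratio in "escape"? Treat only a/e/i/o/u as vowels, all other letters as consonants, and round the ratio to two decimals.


Word: "escape"
Vowels (a,e,i,o,u): 3
Consonants: 3
Ratio = 3/3
= 1.00


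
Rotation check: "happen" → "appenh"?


Word: "happen", Candidate: "appenh"
Method: check if candidate is substring of word+word
"happenhappen" contains "appenh"? Yes
Is rotation = Yes


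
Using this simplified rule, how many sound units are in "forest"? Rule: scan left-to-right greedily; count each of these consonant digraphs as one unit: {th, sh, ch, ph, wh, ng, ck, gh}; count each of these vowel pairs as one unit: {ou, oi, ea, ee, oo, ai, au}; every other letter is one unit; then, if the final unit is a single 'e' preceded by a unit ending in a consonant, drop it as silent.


Word: "forest" (6 letters)
Left-to-right scan:
  1. 'f' (letter)
  2. 'o' (letter)
  3. 'r' (letter)
  4. 'e' (letter)
  5. 's' (letter)
  6. 't' (letter)
Units from scan: 6
Sound units = 6 units


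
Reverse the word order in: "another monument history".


Original: "another monument history"
Words (1..n): another | monument | history
Reversed (n..1): history | monument | another
Result = "history monument another"


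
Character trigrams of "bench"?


Word: "bench" (length 5)
Number of trigrams = 5 - 3 + 1 = 3
  Position 0: "ben"
  Position 1: "enc"
  Position 2: "nch"
Trigrams = "ben", "enc", "nch"


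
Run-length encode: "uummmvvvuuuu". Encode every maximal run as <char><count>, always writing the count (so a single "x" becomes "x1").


String: "uummmvvvuuuu"
Scanning for consecutive runs:
  'u' x 2
  'm' x 3
  'v' x 3
  'u' x 4
RLE = "u2m3v3u4"


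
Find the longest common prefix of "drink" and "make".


Word 1: "drink"
Word 2: "make"
Comparing from start:
  Pos 0: 'd' != 'm' (stop)
LCP = "" (length 0)


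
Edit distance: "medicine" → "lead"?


Word 1: "medicine" (length 8)
Word 2: "lead" (length 4)
One optimal edit sequence (insert/delete/substitute each cost 1):
  1. substitute 'm' -> 'l'  (+1)
  2. keep 'e'
  3. delete 'd'  (+1)
  4. delete 'i'  (+1)
  5. delete 'c'  (+1)
  6. delete 'i'  (+1)
  7. substitute 'n' -> 'a'  (+1)
  8. substitute 'e' -> 'd'  (+1)
Total edit operations: 7
Edit distance = 7


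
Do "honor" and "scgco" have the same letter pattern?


Pattern of "honor": [0, 1, 2, 1, 3]
Pattern of "scgco": [0, 1, 2, 1, 3]
Patterns match
Same pattern = Yes


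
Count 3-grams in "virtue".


Word: "virtue" (length 6)
Number of 3-grams = length - 3 + 1 = 6 - 3 + 1
= 4


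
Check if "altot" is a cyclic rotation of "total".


Word: "total", Candidate: "altot"
Method: check if candidate is substring of word+word
"totaltotal" contains "altot"? Yes
Is rotation = Yes


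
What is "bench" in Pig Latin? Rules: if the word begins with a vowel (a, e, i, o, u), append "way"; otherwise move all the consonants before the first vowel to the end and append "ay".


Word: "bench"
Starts with consonant(s) → move to end, add 'ay'
Consonant cluster: "b"
Pig Latin = "enchbay"


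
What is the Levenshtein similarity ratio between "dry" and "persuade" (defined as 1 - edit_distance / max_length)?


Word 1: "dry" (length 3)
Word 2: "persuade" (length 8)
One optimal edit sequence:
  1. insert 'p'  (+1)
  2. substitute 'd' -> 'e'  (+1)
  3. keep 'r'
  4. insert 's'  (+1)
  5. insert 'u'  (+1)
  6. insert 'a'  (+1)
  7. insert 'd'  (+1)
  8. substitute 'y' -> 'e'  (+1)
Edit distance = 7
Max length = max(3, 8) = 8
Similarity = 1 - 7/8
= 0.1250


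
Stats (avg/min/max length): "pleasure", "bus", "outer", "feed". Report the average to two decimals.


Lengths: "pleasure"=8, "bus"=3, "outer"=5, "feed"=4
Sum = 20, Count = 4
Average = 20/4 = 5.00
= avg=5.00, min=3, max=8


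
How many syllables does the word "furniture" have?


Word: "furniture"
Syllable breakdown: fur · ni · ture
Counting: 3 parts
= 3 syllables


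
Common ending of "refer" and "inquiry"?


Word 1: "refer"
Word 2: "inquiry"
Comparing from end:
  Pos -1: 'r' != 'y' (stop)
LCS = "" (length 0)


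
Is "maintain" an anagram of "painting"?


Word 1: "painting" → sorted: agiinnpt
Word 2: "maintain" → sorted: aaiimnnt
Same letters? agiinnpt != aaiimnnt
Anagram = No


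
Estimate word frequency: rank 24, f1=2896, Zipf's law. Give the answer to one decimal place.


Zipf's law: f(r) = f(1) / r
f(1) = 2896
f(24) = 2896 / 24
= 120.7 occurrences


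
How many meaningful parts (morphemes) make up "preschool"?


Word: "preschool"
Morphemes: pre- / school
Each morpheme carries meaning
= 2 morphemes


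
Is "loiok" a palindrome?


Word: "loiok"
Reversed: "koiol"
Forward == Backward? loiok != koiol
Palindrome = No


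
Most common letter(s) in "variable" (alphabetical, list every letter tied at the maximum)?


Word: "variable"
Letter counts:
  'a': 2
  'b': 1
  'e': 1
  'i': 1
  'l': 1
  'r': 1
  'v': 1
Maximum count = 2
Most frequent = 'a' (2 times each)


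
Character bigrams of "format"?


Word: "format" (length 6)
Number of bigrams = 6 - 2 + 1 = 5
  Position 0: "fo"
  Position 1: "or"
  Position 2: "rm"
  Position 3: "ma"
  Position 4: "at"
Bigrams = "fo", "or", "rm", "ma", "at"


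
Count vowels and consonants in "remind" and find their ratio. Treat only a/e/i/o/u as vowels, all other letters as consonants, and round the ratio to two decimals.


Word: "remind"
Vowels (a,e,i,o,u): 2
Consonants: 4
Ratio = 2/4
= 0.50


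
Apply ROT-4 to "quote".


Word: "quote"
Shift: 4
Each letter → (letter + shift) mod 26:
  'q' (16) + 4 = 20 → 'u'
  'u' (20) + 4 = 24 → 'y'
  'o' (14) + 4 = 18 → 's'
  't' (19) + 4 = 23 → 'x'
  'e' (4) + 4 = 8 → 'i'
Result = "uysxi"


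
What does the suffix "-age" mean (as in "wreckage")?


Suffix: -age
As in: wreckage -> wreck + -age
Meaning = result / collection


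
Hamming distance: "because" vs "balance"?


Comparing character by character (same length = 7):
  Pos 0: 'b' vs 'b' =
  Pos 1: 'e' vs 'a' !=
  Pos 2: 'c' vs 'l' !=
  Pos 3: 'a' vs 'a' =
  Pos 4: 'u' vs 'n' !=
  Pos 5: 's' vs 'c' !=
  Pos 6: 'e' vs 'e' =
Hamming distance = 4


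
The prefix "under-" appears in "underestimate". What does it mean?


Prefix: under-
As in: underestimate -> under- + estimate
Meaning = insufficient


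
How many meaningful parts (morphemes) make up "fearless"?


Word: "fearless"
Morphemes: fear / -less
Each morpheme carries meaning
= 2 morphemes


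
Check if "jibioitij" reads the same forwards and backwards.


Word: "jibioitij"
Reversed: "jitioibij"
Forward == Backward? jibioitij != jitioibij
Palindrome = No


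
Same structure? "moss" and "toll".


Pattern of "moss": [0, 1, 2, 2]
Pattern of "toll": [0, 1, 2, 2]
Patterns match
Same pattern = Yes


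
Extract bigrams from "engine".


Word: "engine" (length 6)
Number of bigrams = 6 - 2 + 1 = 5
  Position 0: "en"
  Position 1: "ng"
  Position 2: "gi"
  Position 3: "in"
  Position 4: "ne"
Bigrams = "en", "ng", "gi", "in", "ne"


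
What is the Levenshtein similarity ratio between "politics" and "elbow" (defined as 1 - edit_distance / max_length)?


Word 1: "politics" (length 8)
Word 2: "elbow" (length 5)
One optimal edit sequence:
  1. delete 'p'  (+1)
  2. substitute 'o' -> 'e'  (+1)
  3. keep 'l'
  4. delete 'i'  (+1)
  5. delete 't'  (+1)
  6. substitute 'i' -> 'b'  (+1)
  7. substitute 'c' -> 'o'  (+1)
  8. substitute 's' -> 'w'  (+1)
Edit distance = 7
Max length = max(8, 5) = 8
Similarity = 1 - 7/8
= 0.1250


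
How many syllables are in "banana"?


Word: "banana"
Syllable breakdown: ba-na-na
Counting: 3 parts
= 3 syllables


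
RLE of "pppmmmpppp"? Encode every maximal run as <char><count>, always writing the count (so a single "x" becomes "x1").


String: "pppmmmpppp"
Scanning for consecutive runs:
  'p' x 3
  'm' x 3
  'p' x 4
RLE = "p3m3p4"


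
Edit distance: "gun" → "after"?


Word 1: "gun" (length 3)
Word 2: "after" (length 5)
One optimal edit sequence (insert/delete/substitute each cost 1):
  1. insert 'a'  (+1)
  2. insert 'f'  (+1)
  3. substitute 'g' -> 't'  (+1)
  4. substitute 'u' -> 'e'  (+1)
  5. substitute 'n' -> 'r'  (+1)
Total edit operations: 5
Edit distance = 5


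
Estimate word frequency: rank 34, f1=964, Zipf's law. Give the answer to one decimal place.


Zipf's law: f(r) = f(1) / r
f(1) = 964
f(34) = 964 / 34
= 28.4 occurrences


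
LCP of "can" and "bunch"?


Word 1: "can"
Word 2: "bunch"
Comparing from start:
  Pos 0: 'c' != 'b' (stop)
LCP = "" (length 0)


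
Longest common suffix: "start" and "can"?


Word 1: "start"
Word 2: "can"
Comparing from end:
  Pos -1: 't' != 'n' (stop)
LCS = "" (length 0)


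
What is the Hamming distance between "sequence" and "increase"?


Comparing character by character (same length = 8):
  Pos 0: 's' vs 'i' !=
  Pos 1: 'e' vs 'n' !=
  Pos 2: 'q' vs 'c' !=
  Pos 3: 'u' vs 'r' !=
  Pos 4: 'e' vs 'e' =
  Pos 5: 'n' vs 'a' !=
  Pos 6: 'c' vs 's' !=
  Pos 7: 'e' vs 'e' =
Hamming distance = 6


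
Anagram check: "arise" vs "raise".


Word 1: "arise" → sorted: aeirs
Word 2: "raise" → sorted: aeirs
Same letters? aeirs == aeirs
Anagram = Yes


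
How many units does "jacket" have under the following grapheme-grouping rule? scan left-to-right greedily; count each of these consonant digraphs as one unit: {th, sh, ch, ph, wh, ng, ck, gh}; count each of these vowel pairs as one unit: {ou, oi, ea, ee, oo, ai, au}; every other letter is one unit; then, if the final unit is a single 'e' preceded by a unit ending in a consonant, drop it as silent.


Word: "jacket" (6 letters)
Left-to-right scan:
  [1] 'j' (letter)
  [2] 'a' (letter)
  [3] 'ck' (digraph)
  [4] 'e' (letter)
  [5] 't' (letter)
Units from scan: 5
Sound units = 5 units


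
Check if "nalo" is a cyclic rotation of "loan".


Word: "loan", Candidate: "nalo"
Method: check if candidate is substring of word+word
"loanloan" contains "nalo"? No
Is rotation = No


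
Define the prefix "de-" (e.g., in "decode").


Prefix: de-
Example: decode = de- + code
Meaning = remove / reverse


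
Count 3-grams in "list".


Word: "list" (length 4)
Number of 3-grams = length - 3 + 1 = 4 - 3 + 1
= 2


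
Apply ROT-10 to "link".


Word: "link"
Shift: 10
Each letter → (letter + shift) mod 26:
  'l' (11) + 10 = 21 → 'v'
  'i' (8) + 10 = 18 → 's'
  'n' (13) + 10 = 23 → 'x'
  'k' (10) + 10 = 20 → 'u'
Result = "vsxu"


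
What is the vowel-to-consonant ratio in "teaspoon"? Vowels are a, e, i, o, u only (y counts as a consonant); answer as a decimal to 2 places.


Word: "teaspoon"
Vowels (a,e,i,o,u): 4
Consonants: 4
Ratio = 4/4
= 1.00


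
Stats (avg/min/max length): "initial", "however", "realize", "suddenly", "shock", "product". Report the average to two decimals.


Lengths: "initial"=7, "however"=7, "realize"=7, "suddenly"=8, "shock"=5, "product"=7
Sum = 41, Count = 6
Average = 41/6 = 6.83
= avg=6.83, min=5, max=8


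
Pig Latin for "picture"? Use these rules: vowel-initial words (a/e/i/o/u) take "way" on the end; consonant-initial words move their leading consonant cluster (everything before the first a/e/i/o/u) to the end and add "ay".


Word: "picture"
Starts with consonant(s) → move to end, add 'ay'
Consonant cluster: "p"
Pig Latin = "icturepay"


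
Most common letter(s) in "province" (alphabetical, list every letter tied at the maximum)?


Word: "province"
Letter counts:
  'c': 1
  'e': 1
  'i': 1
  'n': 1
  'o': 1
  'p': 1
  'r': 1
  'v': 1
Maximum count = 1
Most frequent = 'c', 'e', 'i', 'n', 'o', 'p', 'r', 'v' (1 time each)


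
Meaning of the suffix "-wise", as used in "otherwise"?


Suffix: -wise
Example: otherwise (other + -wise)
Meaning = in the manner of


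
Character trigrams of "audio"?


Word: "audio" (length 5)
Number of trigrams = 5 - 3 + 1 = 3
  Position 0: "aud"
  Position 1: "udi"
  Position 2: "dio"
Trigrams = "aud", "udi", "dio"


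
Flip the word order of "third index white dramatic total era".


Original: "third index white dramatic total era"
Words (1..n): third | index | white | dramatic | total | era
Reversed (n..1): era | total | dramatic | white | index | third
Result = "era total dramatic white index third"


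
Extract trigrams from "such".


Word: "such" (length 4)
Number of trigrams = 4 - 3 + 1 = 2
  Position 0: "suc"
  Position 1: "uch"
Trigrams = "suc", "uch"


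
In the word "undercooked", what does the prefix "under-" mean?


Prefix: under-
Example: undercooked = under- + cooked
Meaning = insufficient


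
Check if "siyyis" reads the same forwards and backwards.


Word: "siyyis"
Reversed: "siyyis"
Forward == Backward? siyyis == siyyis
Palindrome = Yes


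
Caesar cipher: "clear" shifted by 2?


Word: "clear"
Shift: 2
Each letter → (letter + shift) mod 26:
  'c' (2) + 2 = 4 → 'e'
  'l' (11) + 2 = 13 → 'n'
  'e' (4) + 2 = 6 → 'g'
  'a' (0) + 2 = 2 → 'c'
  'r' (17) + 2 = 19 → 't'
Result = "engct"


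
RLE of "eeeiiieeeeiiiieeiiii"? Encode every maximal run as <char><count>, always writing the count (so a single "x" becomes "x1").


String: "eeeiiieeeeiiiieeiiii"
Scanning for consecutive runs:
  'e' x 3
  'i' x 3
  'e' x 4
  'i' x 4
  'e' x 2
  'i' x 4
RLE = "e3i3e4i4e2i4"


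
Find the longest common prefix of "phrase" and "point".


Word 1: "phrase"
Word 2: "point"
Comparing from start:
  Pos 0: 'p' == 'p'
  Pos 1: 'h' != 'o' (stop)
LCP = "p" (length 1)


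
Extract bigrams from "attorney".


Word: "attorney" (length 8)
Number of bigrams = 8 - 2 + 1 = 7
  Position 0: "at"
  Position 1: "tt"
  Position 2: "to"
  Position 3: "or"
  Position 4: "rn"
  Position 5: "ne"
  Position 6: "ey"
Bigrams = "at", "tt", "to", "or", "rn", "ne", "ey"


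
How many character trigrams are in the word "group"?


Word: "group" (length 5)
Number of 3-grams = length - 3 + 1 = 5 - 3 + 1
= 3


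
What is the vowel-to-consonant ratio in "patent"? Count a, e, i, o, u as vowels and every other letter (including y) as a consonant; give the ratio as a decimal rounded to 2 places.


Word: "patent"
Vowels (a,e,i,o,u): 2
Consonants: 4
Ratio = 2/4
= 0.50


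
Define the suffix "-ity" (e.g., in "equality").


Suffix: -ity
Example: equality (equal + -ity)
Meaning = quality of


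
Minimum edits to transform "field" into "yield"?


Word 1: "field" (length 5)
Word 2: "yield" (length 5)
One optimal edit sequence (insert/delete/substitute each cost 1):
  1. substitute 'f' -> 'y'  (+1)
  2. keep 'i'
  3. keep 'e'
  4. keep 'l'
  5. keep 'd'
Total edit operations: 1
Edit distance = 1


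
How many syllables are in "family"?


Word: "family"
Syllable breakdown: fam-i-ly
Counting: 3 parts
= 3 syllables


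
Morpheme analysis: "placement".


Word: "placement"
Morphemes: place + -ment
Each morpheme carries meaning
= 2 morphemes


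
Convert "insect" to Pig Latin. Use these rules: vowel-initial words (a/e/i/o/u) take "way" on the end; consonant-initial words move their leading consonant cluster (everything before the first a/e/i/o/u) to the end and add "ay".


Word: "insect"
Starts with vowel → add 'way'
Pig Latin = "insectway"


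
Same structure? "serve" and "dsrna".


Pattern of "serve": [0, 1, 2, 3, 1]
Pattern of "dsrna": [0, 1, 2, 3, 4]
Patterns do not match
Same pattern = No


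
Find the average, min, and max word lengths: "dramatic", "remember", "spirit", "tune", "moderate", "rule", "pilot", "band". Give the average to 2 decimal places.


Lengths: "dramatic"=8, "remember"=8, "spirit"=6, "tune"=4, "moderate"=8, "rule"=4, "pilot"=5, "band"=4
Sum = 47, Count = 8
Average = 47/8 = 5.88
= avg=5.88, min=4, max=8


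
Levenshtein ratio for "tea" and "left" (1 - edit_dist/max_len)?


Word 1: "tea" (length 3)
Word 2: "left" (length 4)
One optimal edit sequence:
  1. substitute 't' -> 'l'  (+1)
  2. keep 'e'
  3. insert 'f'  (+1)
  4. substitute 'a' -> 't'  (+1)
Edit distance = 3
Max length = max(3, 4) = 4
Similarity = 1 - 3/4
= 0.2500


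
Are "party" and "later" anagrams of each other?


Word 1: "party" → sorted: aprty
Word 2: "later" → sorted: aelrt
Same letters? aprty != aelrt
Anagram = No


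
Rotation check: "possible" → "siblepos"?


Word: "possible", Candidate: "siblepos"
Method: check if candidate is substring of word+word
"possiblepossible" contains "siblepos"? Yes
Is rotation = Yes


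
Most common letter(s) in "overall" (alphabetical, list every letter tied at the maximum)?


Word: "overall"
Letter counts:
  'a': 1
  'e': 1
  'l': 2
  'o': 1
  'r': 1
  'v': 1
Maximum count = 2
Most frequent = 'l' (2 times each)


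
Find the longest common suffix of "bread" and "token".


Word 1: "bread"
Word 2: "token"
Comparing from end:
  Pos -1: 'd' != 'n' (stop)
LCS = "" (length 0)


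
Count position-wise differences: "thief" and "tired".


Comparing character by character (same length = 5):
  Pos 0: 't' vs 't' =
  Pos 1: 'h' vs 'i' !=
  Pos 2: 'i' vs 'r' !=
  Pos 3: 'e' vs 'e' =
  Pos 4: 'f' vs 'd' !=
Hamming distance = 3


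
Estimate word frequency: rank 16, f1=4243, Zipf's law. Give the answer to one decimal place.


Zipf's law: f(r) = f(1) / r
f(1) = 4243
f(16) = 4243 / 16
= 265.2 occurrences


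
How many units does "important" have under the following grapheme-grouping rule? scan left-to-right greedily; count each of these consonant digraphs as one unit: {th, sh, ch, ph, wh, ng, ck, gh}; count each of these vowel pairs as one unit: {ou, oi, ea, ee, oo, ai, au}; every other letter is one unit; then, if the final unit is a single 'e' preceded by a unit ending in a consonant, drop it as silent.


Word: "important" (9 letters)
Left-to-right scan:
  1. 'i' (letter)
  2. 'm' (letter)
  3. 'p' (letter)
  4. 'o' (letter)
  5. 'r' (letter)
  6. 't' (letter)
  7. 'a' (letter)
  8. 'n' (letter)
  9. 't' (letter)
Units from scan: 9
Sound units = 9 units


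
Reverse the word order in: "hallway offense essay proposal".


Original: "hallway offense essay proposal"
Words (1..n): hallway | offense | essay | proposal
Reversed (n..1): proposal | essay | offense | hallway
Result = "proposal essay offense hallway"


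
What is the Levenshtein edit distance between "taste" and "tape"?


Word 1: "taste" (length 5)
Word 2: "tape" (length 4)
One optimal edit sequence (insert/delete/substitute each cost 1):
  1. keep 't'
  2. keep 'a'
  3. delete 's'  (+1)
  4. substitute 't' -> 'p'  (+1)
  5. keep 'e'
Total edit operations: 2
Edit distance = 2


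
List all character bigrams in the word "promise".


Word: "promise" (length 7)
Number of bigrams = 7 - 2 + 1 = 6
  Position 0: "pr"
  Position 1: "ro"
  Position 2: "om"
  Position 3: "mi"
  Position 4: "is"
  Position 5: "se"
Bigrams = "pr", "ro", "om", "mi", "is", "se"


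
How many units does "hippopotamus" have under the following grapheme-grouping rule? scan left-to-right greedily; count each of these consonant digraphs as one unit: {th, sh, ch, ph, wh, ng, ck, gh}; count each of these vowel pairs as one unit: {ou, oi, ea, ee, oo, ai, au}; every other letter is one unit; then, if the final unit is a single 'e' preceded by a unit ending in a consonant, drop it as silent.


Word: "hippopotamus" (12 letters)
Left-to-right scan:
  (1) 'h' (letter)
  (2) 'i' (letter)
  (3) 'p' (letter)
  (4) 'p' (letter)
  (5) 'o' (letter)
  (6) 'p' (letter)
  (7) 'o' (letter)
  (8) 't' (letter)
  (9) 'a' (letter)
  (10) 'm' (letter)
  (11) 'u' (letter)
  (12) 's' (letter)
Units from scan: 12
Sound units = 12 units


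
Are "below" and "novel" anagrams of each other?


Word 1: "below" → sorted: below
Word 2: "novel" → sorted: elnov
Same letters? below != elnov
Anagram = No


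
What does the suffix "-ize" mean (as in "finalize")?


Suffix: -ize
Example: finalize = final + -ize
Meaning = to make


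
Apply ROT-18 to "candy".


Word: "candy"
Shift: 18
Each letter → (letter + shift) mod 26:
  'c' (2) + 18 = 20 → 'u'
  'a' (0) + 18 = 18 → 's'
  'n' (13) + 18 = 5 → 'f'
  'd' (3) + 18 = 21 → 'v'
  'y' (24) + 18 = 16 → 'q'
Result = "usfvq"


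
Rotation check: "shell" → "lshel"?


Word: "shell", Candidate: "lshel"
Method: check if candidate is substring of word+word
"shellshell" contains "lshel"? Yes
Is rotation = Yes


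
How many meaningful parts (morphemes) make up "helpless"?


Word: "helpless"
Morphemes: help + -less
Each morpheme carries meaning
= 2 morphemes


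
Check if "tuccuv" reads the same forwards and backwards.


Word: "tuccuv"
Reversed: "vuccut"
Forward == Backward? tuccuv != vuccut
Palindrome = No


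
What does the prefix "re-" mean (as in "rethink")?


Prefix: re-
Example: rethink (re- + think)
Meaning = again


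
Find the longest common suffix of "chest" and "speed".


Word 1: "chest"
Word 2: "speed"
Comparing from end:
  Pos -1: 't' != 'd' (stop)
LCS = "" (length 0)


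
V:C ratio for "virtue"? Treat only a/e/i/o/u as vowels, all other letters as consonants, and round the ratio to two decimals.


Word: "virtue"
Vowels (a,e,i,o,u): 3
Consonants: 3
Ratio = 3/3
= 1.00


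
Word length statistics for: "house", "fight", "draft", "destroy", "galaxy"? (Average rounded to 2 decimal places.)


Lengths: "house"=5, "fight"=5, "draft"=5, "destroy"=7, "galaxy"=6
Sum = 28, Count = 5
Average = 28/5 = 5.60
= avg=5.60, min=5, max=7


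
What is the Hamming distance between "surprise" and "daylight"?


Comparing character by character (same length = 8):
  Pos 0: 's' vs 'd' !=
  Pos 1: 'u' vs 'a' !=
  Pos 2: 'r' vs 'y' !=
  Pos 3: 'p' vs 'l' !=
  Pos 4: 'r' vs 'i' !=
  Pos 5: 'i' vs 'g' !=
  Pos 6: 's' vs 'h' !=
  Pos 7: 'e' vs 't' !=
Hamming distance = 8


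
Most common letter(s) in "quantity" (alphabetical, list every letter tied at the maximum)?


Word: "quantity"
Letter counts:
  'a': 1
  'i': 1
  'n': 1
  'q': 1
  't': 2
  'u': 1
  'y': 1
Maximum count = 2
Most frequent = 't' (2 times each)


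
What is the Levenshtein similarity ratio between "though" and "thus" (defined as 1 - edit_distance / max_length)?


Word 1: "though" (length 6)
Word 2: "thus" (length 4)
One optimal edit sequence:
  1. keep 't'
  2. keep 'h'
  3. delete 'o'  (+1)
  4. keep 'u'
  5. delete 'g'  (+1)
  6. substitute 'h' -> 's'  (+1)
Edit distance = 3
Max length = max(6, 4) = 6
Similarity = 1 - 3/6
= 0.5000


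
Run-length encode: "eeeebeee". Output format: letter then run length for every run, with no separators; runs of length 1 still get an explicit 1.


String: "eeeebeee"
Scanning for consecutive runs:
  'e' x 4
  'b' x 1
  'e' x 3
RLE = "e4b1e3"


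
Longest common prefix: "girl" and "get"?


Word 1: "girl"
Word 2: "get"
Comparing from start:
  Pos 0: 'g' == 'g'
  Pos 1: 'i' != 'e' (stop)
LCP = "g" (length 1)


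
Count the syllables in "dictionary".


Word: "dictionary"
Syllable breakdown: dic-tion-ar-y
Counting: 4 parts
= 4 syllables


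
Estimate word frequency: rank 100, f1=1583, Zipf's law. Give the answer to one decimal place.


Zipf's law: f(r) = f(1) / r
f(1) = 1583
f(100) = 1583 / 100
= 15.8 occurrences


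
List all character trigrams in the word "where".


Word: "where" (length 5)
Number of trigrams = 5 - 3 + 1 = 3
  Position 0: "whe"
  Position 1: "her"
  Position 2: "ere"
Trigrams = "whe", "her", "ere"


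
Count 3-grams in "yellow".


Word: "yellow" (length 6)
Number of 3-grams = length - 3 + 1 = 6 - 3 + 1
= 4


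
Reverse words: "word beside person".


Original: "word beside person"
Words (1..n): word | beside | person
Reversed (n..1): person | beside | word
Result = "person beside word"


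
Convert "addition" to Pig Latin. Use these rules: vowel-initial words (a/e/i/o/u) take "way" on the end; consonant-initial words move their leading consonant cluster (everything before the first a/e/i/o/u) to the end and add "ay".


Word: "addition"
Starts with vowel → add 'way'
Pig Latin = "additionway"


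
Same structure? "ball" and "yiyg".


Pattern of "ball": [0, 1, 2, 2]
Pattern of "yiyg": [0, 1, 0, 2]
Patterns do not match
Same pattern = No


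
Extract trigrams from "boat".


Word: "boat" (length 4)
Number of trigrams = 4 - 3 + 1 = 2
  Position 0: "boa"
  Position 1: "oat"
Trigrams = "boa", "oat"


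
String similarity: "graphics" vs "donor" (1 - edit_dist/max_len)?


Word 1: "graphics" (length 8)
Word 2: "donor" (length 5)
One optimal edit sequence:
  1. delete 'g'  (+1)
  2. delete 'r'  (+1)
  3. delete 'a'  (+1)
  4. substitute 'p' -> 'd'  (+1)
  5. substitute 'h' -> 'o'  (+1)
  6. substitute 'i' -> 'n'  (+1)
  7. substitute 'c' -> 'o'  (+1)
  8. substitute 's' -> 'r'  (+1)
Edit distance = 8
Max length = max(8, 5) = 8
Similarity = 1 - 8/8
= 0.0000


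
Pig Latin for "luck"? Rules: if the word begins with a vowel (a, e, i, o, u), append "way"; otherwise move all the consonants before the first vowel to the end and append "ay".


Word: "luck"
Starts with consonant(s) → move to end, add 'ay'
Consonant cluster: "l"
Pig Latin = "ucklay"


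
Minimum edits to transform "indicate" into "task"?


Word 1: "indicate" (length 8)
Word 2: "task" (length 4)
One optimal edit sequence (insert/delete/substitute each cost 1):
  1. delete 'i'  (+1)
  2. delete 'n'  (+1)
  3. delete 'd'  (+1)
  4. delete 'i'  (+1)
  5. substitute 'c' -> 't'  (+1)
  6. keep 'a'
  7. substitute 't' -> 's'  (+1)
  8. substitute 'e' -> 'k'  (+1)
Total edit operations: 7
Edit distance = 7


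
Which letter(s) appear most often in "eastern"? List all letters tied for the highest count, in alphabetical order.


Word: "eastern"
Letter counts:
  'a': 1
  'e': 2
  'n': 1
  'r': 1
  's': 1
  't': 1
Maximum count = 2
Most frequent = 'e' (2 times each)


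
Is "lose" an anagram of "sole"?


Word 1: "sole" → sorted: elos
Word 2: "lose" → sorted: elos
Same letters? elos == elos
Anagram = Yes


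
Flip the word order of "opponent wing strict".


Original: "opponent wing strict"
Words (1..n): opponent | wing | strict
Reversed (n..1): strict | wing | opponent
Result = "strict wing opponent"


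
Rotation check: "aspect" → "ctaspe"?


Word: "aspect", Candidate: "ctaspe"
Method: check if candidate is substring of word+word
"aspectaspect" contains "ctaspe"? Yes
Is rotation = Yes


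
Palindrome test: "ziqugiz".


Word: "ziqugiz"
Reversed: "ziguqiz"
Forward == Backward? ziqugiz != ziguqiz
Palindrome = No


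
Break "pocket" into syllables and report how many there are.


Word: "pocket"
Syllable breakdown: pock | et
Counting: 2 parts
= 2 syllables


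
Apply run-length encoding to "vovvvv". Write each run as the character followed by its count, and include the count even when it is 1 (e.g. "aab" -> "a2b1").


String: "vovvvv"
Scanning for consecutive runs:
  'v' x 1
  'o' x 1
  'v' x 4
RLE = "v1o1v4"


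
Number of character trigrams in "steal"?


Word: "steal" (length 5)
Number of 3-grams = length - 3 + 1 = 5 - 3 + 1
= 3


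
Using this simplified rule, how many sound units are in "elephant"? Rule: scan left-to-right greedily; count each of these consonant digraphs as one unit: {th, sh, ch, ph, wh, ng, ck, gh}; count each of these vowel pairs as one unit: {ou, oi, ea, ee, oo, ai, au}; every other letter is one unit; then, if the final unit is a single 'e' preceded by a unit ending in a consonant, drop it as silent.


Word: "elephant" (8 letters)
Left-to-right scan:
  (1) 'e' (letter)
  (2) 'l' (letter)
  (3) 'e' (letter)
  (4) 'ph' (digraph)
  (5) 'a' (letter)
  (6) 'n' (letter)
  (7) 't' (letter)
Units from scan: 7
Sound units = 7 units


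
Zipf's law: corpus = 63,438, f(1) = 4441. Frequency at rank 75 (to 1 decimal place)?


Zipf's law: f(r) = f(1) / r
f(1) = 4441
f(75) = 4441 / 75
= 59.2 occurrences


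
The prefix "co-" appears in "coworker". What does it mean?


Prefix: co-
Example: coworker (co- + worker)
Meaning = together


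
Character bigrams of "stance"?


Word: "stance" (length 6)
Number of bigrams = 6 - 2 + 1 = 5
  Position 0: "st"
  Position 1: "ta"
  Position 2: "an"
  Position 3: "nc"
  Position 4: "ce"
Bigrams = "st", "ta", "an", "nc", "ce"


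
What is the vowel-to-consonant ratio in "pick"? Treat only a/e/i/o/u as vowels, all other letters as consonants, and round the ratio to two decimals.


Word: "pick"
Vowels (a,e,i,o,u): 1
Consonants: 3
Ratio = 1/3
= 0.33


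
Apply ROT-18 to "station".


Word: "station"
Shift: 18
Each letter → (letter + shift) mod 26:
  's' (18) + 18 = 10 → 'k'
  't' (19) + 18 = 11 → 'l'
  'a' (0) + 18 = 18 → 's'
  't' (19) + 18 = 11 → 'l'
  'i' (8) + 18 = 0 → 'a'
  'o' (14) + 18 = 6 → 'g'
  'n' (13) + 18 = 5 → 'f'
Result = "klslagf"


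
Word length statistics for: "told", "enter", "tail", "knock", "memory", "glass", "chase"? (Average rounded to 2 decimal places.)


Lengths: "told"=4, "enter"=5, "tail"=4, "knock"=5, "memory"=6, "glass"=5, "chase"=5
Sum = 34, Count = 7
Average = 34/7 = 4.86
= avg=4.86, min=4, max=6


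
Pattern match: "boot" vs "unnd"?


Pattern of "boot": [0, 1, 1, 2]
Pattern of "unnd": [0, 1, 1, 2]
Patterns match
Same pattern = Yes


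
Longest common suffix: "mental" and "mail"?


Word 1: "mental"
Word 2: "mail"
Comparing from end:
  Pos -1: 'l' == 'l'
  Pos -2: 'a' != 'i' (stop)
LCS = "l" (length 1)


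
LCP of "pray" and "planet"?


Word 1: "pray"
Word 2: "planet"
Comparing from start:
  Pos 0: 'p' == 'p'
  Pos 1: 'r' != 'l' (stop)
LCP = "p" (length 1)


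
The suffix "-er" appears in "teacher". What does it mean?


Suffix: -er
Example: teacher = teach + -er
Meaning = one who / more


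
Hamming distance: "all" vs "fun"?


Comparing character by character (same length = 3):
  Pos 0: 'a' vs 'f' !=
  Pos 1: 'l' vs 'u' !=
  Pos 2: 'l' vs 'n' !=
Hamming distance = 3


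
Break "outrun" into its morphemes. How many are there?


Word: "outrun"
Morphemes: out- / run
Each morpheme carries meaning
= 2 morphemes


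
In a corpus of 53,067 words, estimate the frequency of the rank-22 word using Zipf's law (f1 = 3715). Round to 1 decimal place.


Zipf's law: f(r) = f(1) / r
f(1) = 3715
f(22) = 3715 / 22
= 168.9 occurrences


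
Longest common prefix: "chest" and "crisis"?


Word 1: "chest"
Word 2: "crisis"
Comparing from start:
  Pos 0: 'c' == 'c'
  Pos 1: 'h' != 'r' (stop)
LCP = "c" (length 1)
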